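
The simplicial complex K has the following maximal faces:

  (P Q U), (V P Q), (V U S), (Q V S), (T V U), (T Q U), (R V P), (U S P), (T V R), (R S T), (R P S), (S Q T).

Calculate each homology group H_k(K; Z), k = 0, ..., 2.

Fix the vertex order P < Q < R < S < T < U < V and write every simplex with vertices in increasing order. Then dim K = 2 and the simplices of K are:

  0-simplices (7): P, Q, R, S, T, U, V
  1-simplices (18): PQ, PR, PS, PU, PV, QS, QT, QU, QV, RS, RT, RV, ST, SU, SV, TU, TV, UV
  2-simplices (12): PQU, PQV, PRS, PRV, PSU, QST, QSV, QTU, RST, RTV, SUV, TUV

giving chain groups C_0 ≅ Z^7, C_1 ≅ Z^18, C_2 ≅ Z^12.

The boundary map ∂_1: C_1 → C_0 is given by ∂[p,q] = [q] − [p].
The 7×18 boundary matrix has rank 6 and Smith normal form diag(1,1,1,1,1,1).

The boundary map ∂_2: C_2 → C_1 sends each 2-simplex [p,q,r] to [q,r] − [p,r] + [p,q]. For instance
  ∂RTV = TV − RV + RT,
  ∂PQV = QV − PV + PQ.
The resulting 18×12 matrix has rank 12, and its Smith normal form has invariant factors (1,1,1,1,1,1,1,1,1,1,1,2).

Reading off H_k = ker ∂_k / im ∂_{k+1}:

  H_0: rank C_0 − rank ∂_1 = 7 − 6 = 1, and the invariant factors of ∂_1 are all 1, so H_0 ≅ Z.
  H_1: rank ker ∂_1 − rank ∂_2 = (18 − 6) − 12 = 0, and ∂_2 has invariant factor 2 > 1, so H_1 ≅ Z/2.
  H_2: rank ker ∂_2 − rank ∂_3 = (12 − 12) − 0 = 0, and there is no ∂_3, so H_2 ≅ 0.

(K is a triangulation of the real projective plane RP^2.)

H_0 ≅ Z,  H_1 ≅ Z/2,  H_2 = 0.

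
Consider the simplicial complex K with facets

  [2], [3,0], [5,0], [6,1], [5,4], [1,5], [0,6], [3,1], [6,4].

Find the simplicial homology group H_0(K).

H_0 ≅ Z^2.

K has 7 vertices, 8 edges.
rank ∂_0 = 0, rank ∂_1 = 5 ⇒ b_0 = 7 − 0 − 5 = 2; all invariant factors of ∂_1 are 1 so no torsion. So H_0 ≅ Z^2.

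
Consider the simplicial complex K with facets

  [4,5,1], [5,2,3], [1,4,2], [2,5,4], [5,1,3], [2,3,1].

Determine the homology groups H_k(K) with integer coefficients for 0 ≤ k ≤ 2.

Fix the vertex order 1 < 2 < 3 < 4 < 5 and write every simplex with vertices in increasing order. Then dim K = 2 and the simplices of K are:

  0-simplices (5): [1], [2], [3], [4], [5]
  1-simplices (9): [1,2], [1,3], [1,4], [1,5], [2,3], [2,4], [2,5], [3,5], [4,5]
  2-simplices (6): [1,2,3], [1,2,4], [1,3,5], [1,4,5], [2,3,5], [2,4,5]

so the chain groups are C_0 ≅ Z^5, C_1 ≅ Z^9, C_2 ≅ Z^6.

Boundary ∂_1: C_1 → C_0 is given by ∂[p,q] = [q] − [p]. For instance
  ∂[1,3] = [3] − [1].
As a 5×9 matrix over Z this has rank 4, with invariant factors (1,1,1,1).

Boundary ∂_2: C_2 → C_1 acts by ∂[p,q,r] = [q,r] − [p,r] + [p,q]. For instance
  ∂[1,4,5] = [4,5] − [1,5] + [1,4],
  ∂[2,3,5] = [3,5] − [2,5] + [2,3].
The resulting 9×6 matrix has rank 5, and its Smith normal form has invariant factors (1,1,1,1,1).

Reading off H_k = ker ∂_k / im ∂_{k+1}:

  H_0: rank C_0 − rank ∂_1 = 5 − 4 = 1, and the invariant factors of ∂_1 are all 1, so H_0 ≅ Z.
  H_1: rank ker ∂_1 − rank ∂_2 = (9 − 4) − 5 = 0, and the invariant factors of ∂_2 are all 1, so H_1 ≅ 0.
  H_2: rank ker ∂_2 − rank ∂_3 = (6 − 5) − 0 = 1, and there is no ∂_3, so H_2 ≅ Z.

H_0 ≅ Z,  H_1 = 0,  H_2 ≅ Z.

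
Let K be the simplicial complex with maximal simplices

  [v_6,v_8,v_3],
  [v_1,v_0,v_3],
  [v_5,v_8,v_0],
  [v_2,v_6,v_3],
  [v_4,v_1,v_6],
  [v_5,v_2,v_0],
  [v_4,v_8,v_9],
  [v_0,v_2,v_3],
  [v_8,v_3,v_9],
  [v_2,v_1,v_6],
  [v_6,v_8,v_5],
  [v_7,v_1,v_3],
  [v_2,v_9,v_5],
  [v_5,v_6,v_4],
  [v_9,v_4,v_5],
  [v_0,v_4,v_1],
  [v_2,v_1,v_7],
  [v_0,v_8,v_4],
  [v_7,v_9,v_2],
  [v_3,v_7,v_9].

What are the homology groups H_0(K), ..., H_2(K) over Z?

H_0 ≅ Z,  H_1 ≅ Z × Z/2,  H_2 = 0.

Fix the vertex order v_0 < v_1 < v_2 < v_3 < v_4 < v_5 < v_6 < v_7 < v_8 < v_9 and write every simplex with vertices in increasing order. Then dim K = 2 and the simplices of K are:

  0-simplices (10): [v_0], [v_1], [v_2], [v_3], [v_4], [v_5], [v_6], [v_7], [v_8], [v_9]
  1-simplices (30): (30 of them)
  2-simplices (20): (20 of them)

so the chain groups are C_0 ≅ Z^10, C_1 ≅ Z^30, C_2 ≅ Z^20.

Boundary ∂_1: C_1 → C_0 maps an edge to its endpoints' difference, ∂[p,q] = q − p.
The 10×30 boundary matrix has rank 9 and Smith normal form diag(1,1,1,1,1,1,1,1,1).

The boundary map ∂_2: C_2 → C_1 sends each 2-simplex [p,q,r] to [q,r] − [p,r] + [p,q]. For instance
  ∂[v_3,v_7,v_9] = [v_7,v_9] − [v_3,v_9] + [v_3,v_7],
  ∂[v_4,v_5,v_9] = [v_5,v_9] − [v_4,v_9] + [v_4,v_5].
This gives a 30×20 integer matrix of rank 20; reducing to Smith normal form yields diagonal entries (1,1,1,1,1,1,1,1,1,1,1,1,1,1,1,1,1,1,1,2).

From H_k ≅ ker(∂_k) / im(∂_{k+1}) we obtain:

  H_0: rank C_0 − rank ∂_1 = 10 − 9 = 1, and the invariant factors of ∂_1 are all 1, so H_0 ≅ Z.
  H_1: rank ker ∂_1 − rank ∂_2 = (30 − 9) − 20 = 1, and ∂_2 has invariant factor 2 > 1, so H_1 ≅ Z × Z/2.
  H_2: rank ker ∂_2 − rank ∂_3 = (20 − 20) − 0 = 0, and there is no ∂_3, so H_2 ≅ 0.

As a check, the Euler characteristic is 10 − 30 + 20 = 0, which agrees with 1 − 1 + 0 = 0.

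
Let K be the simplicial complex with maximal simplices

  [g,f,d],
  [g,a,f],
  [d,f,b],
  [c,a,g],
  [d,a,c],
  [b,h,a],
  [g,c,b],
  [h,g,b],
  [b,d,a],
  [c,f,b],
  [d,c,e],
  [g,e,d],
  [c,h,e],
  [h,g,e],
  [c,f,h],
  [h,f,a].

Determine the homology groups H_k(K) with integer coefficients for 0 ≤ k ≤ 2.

H_0 = Z,  H_1 = Z^2,  H_2 = Z.

Order the vertices as a < b < c < d < e < f < g < h. Listing each simplex with vertices in this order, K has dimension 2 with simplices:

  0-simplices (8): a, b, c, d, e, f, g, h
  1-simplices (24): ab, ac, ad, af, ag, ah, bc, bd, bf, bg, bh, cd, ce, cf, cg, ch, de, df, dg, eg, eh, fg, fh, gh
  2-simplices (16): abd, abh, acd, acg, afg, afh, bcf, bcg, bdf, bgh, cde, ceh, cfh, deg, dfg, egh

Hence C_0 ≅ Z^8, C_1 ≅ Z^24, C_2 ≅ Z^16.

∂_1: C_1 → C_0 is given by ∂[p,q] = [q] − [p].
The resulting 8×24 matrix has rank 7, and its Smith normal form has invariant factors (1,1,1,1,1,1,1).

Boundary ∂_2: C_2 → C_1 sends each 2-simplex [p,q,r] to [q,r] − [p,r] + [p,q]. For instance
  ∂cfh = fh − ch + cf,
  ∂bgh = gh − bh + bg.
As a 24×16 matrix over Z this has rank 15, with invariant factors (1,1,1,1,1,1,1,1,1,1,1,1,1,1,1).

Reading off H_k = ker ∂_k / im ∂_{k+1}:

  H_0: rank C_0 − rank ∂_1 = 8 − 7 = 1, and the invariant factors of ∂_1 are all 1, so H_0 = Z.
  H_1: rank ker ∂_1 − rank ∂_2 = (24 − 7) − 15 = 2, and the invariant factors of ∂_2 are all 1, so H_1 = Z^2.
  H_2: rank ker ∂_2 − rank ∂_3 = (16 − 15) − 0 = 1, and there is no ∂_3, so H_2 = Z.

(K is a triangulation of the torus T^2.)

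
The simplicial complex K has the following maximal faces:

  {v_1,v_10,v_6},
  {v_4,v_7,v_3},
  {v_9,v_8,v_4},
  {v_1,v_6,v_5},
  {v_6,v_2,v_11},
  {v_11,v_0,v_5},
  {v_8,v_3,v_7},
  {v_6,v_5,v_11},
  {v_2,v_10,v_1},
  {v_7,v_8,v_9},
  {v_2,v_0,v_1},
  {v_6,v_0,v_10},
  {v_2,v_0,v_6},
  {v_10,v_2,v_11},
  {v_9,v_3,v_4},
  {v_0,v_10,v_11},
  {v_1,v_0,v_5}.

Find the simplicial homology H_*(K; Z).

Fix the vertex order v_0 < v_1 < v_2 < v_3 < v_4 < v_5 < v_6 < v_7 < v_8 < v_9 < v_10 < v_11 and write every simplex with vertices in increasing order. Then dim K = 2 and the simplices of K are:

  0-simplices (12): [v_0], [v_1], [v_2], [v_3], [v_4], [v_5], [v_6], [v_7], [v_8], [v_9], [v_10], [v_11]
  1-simplices (28): (28 of them)
  2-simplices (17): (17 of them)

giving chain groups C_0 ≅ Z^12, C_1 ≅ Z^28, C_2 ≅ Z^17.

The boundary map ∂_1: C_1 → C_0 sends each edge [p,q] (with p < q) to q − p. For instance
  ∂[v_8,v_9] = [v_9] − [v_8].
The 12×28 boundary matrix has rank 10 and Smith normal form diag(1,1,1,1,1,1,1,1,1,1).

∂_2: C_2 → C_1 acts by ∂[p,q,r] = [q,r] − [p,r] + [p,q]. For instance
  ∂[v_0,v_5,v_11] = [v_5,v_11] − [v_0,v_11] + [v_0,v_5],
  ∂[v_3,v_4,v_9] = [v_4,v_9] − [v_3,v_9] + [v_3,v_4].
As a 28×17 matrix over Z this has rank 17, with invariant factors (1,1,1,1,1,1,1,1,1,1,1,1,1,1,1,1,2).

Now H_k = ker ∂_k / im ∂_{k+1}, so:

  H_0: rank C_0 − rank ∂_1 = 12 − 10 = 2, and the invariant factors of ∂_1 are all 1, so H_0 = Z^2.
  H_1: rank ker ∂_1 − rank ∂_2 = (28 − 10) − 17 = 1, and ∂_2 has invariant factor 2 > 1, so H_1 = Z ⊕ Z/2.
  H_2: rank ker ∂_2 − rank ∂_3 = (17 − 17) − 0 = 0, and there is no ∂_3, so H_2 = 0.

H_0 = Z^2,  H_1 = Z ⊕ Z/2,  H_2 = 0.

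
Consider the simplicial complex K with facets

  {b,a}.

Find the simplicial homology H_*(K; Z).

Fix the vertex order a < b and write every simplex with vertices in increasing order. Then dim K = 1 and the simplices of K are:

  0-simplices (2): a, b
  1-simplices (1): ab

so the chain groups are C_0 ≅ Z^2, C_1 ≅ Z^1.

The boundary map ∂_1: C_1 → C_0 sends each edge [p,q] (with p < q) to q − p. For instance
  ∂ab = b − a.
As a 2×1 matrix over Z this has rank 1, with invariant factors (1).

Now H_k = ker ∂_k / im ∂_{k+1}, so:

  H_0: rank C_0 − rank ∂_1 = 2 − 1 = 1, and the invariant factors of ∂_1 are all 1, so H_0 = Z.
  H_1: rank ker ∂_1 − rank ∂_2 = (1 − 1) − 0 = 0, and there is no ∂_2, so H_1 = 0.

As a check, the Euler characteristic is 2 − 1 = 1, which agrees with 1 − 0 = 1.

H_0 ≅ Z,  H_1 = 0.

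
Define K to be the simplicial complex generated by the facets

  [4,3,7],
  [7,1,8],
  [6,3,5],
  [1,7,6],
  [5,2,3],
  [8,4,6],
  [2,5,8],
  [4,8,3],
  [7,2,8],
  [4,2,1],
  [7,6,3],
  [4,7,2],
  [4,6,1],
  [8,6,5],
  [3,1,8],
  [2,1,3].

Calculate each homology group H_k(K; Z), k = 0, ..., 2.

H_0 = Z,  H_1 = Z^2,  H_2 = Z.

We work with the vertex ordering 1 < 2 < 3 < 4 < 5 < 6 < 7 < 8. The simplices of K, each written with vertices in increasing order, are:

  0-simplices (8): [1], [2], [3], [4], [5], [6], [7], [8]
  1-simplices (24): (24 of them)
  2-simplices (16): [1,2,3], [1,2,4], [1,3,8], [1,4,6], [1,6,7], [1,7,8], [2,3,5], [2,4,7], [2,5,8], [2,7,8], [3,4,7], [3,4,8], [3,5,6], [3,6,7], [4,6,8], [5,6,8]

giving chain groups C_0 ≅ Z^8, C_1 ≅ Z^24, C_2 ≅ Z^16.

The boundary map ∂_1: C_1 → C_0 is given by ∂[p,q] = [q] − [p]. For instance
  ∂[4,6] = [6] − [4].
As a 8×24 matrix over Z this has rank 7, with invariant factors (1,1,1,1,1,1,1).

∂_2: C_2 → C_1 acts by ∂[p,q,r] = [q,r] − [p,r] + [p,q]. For instance
  ∂[2,4,7] = [4,7] − [2,7] + [2,4],
  ∂[1,6,7] = [6,7] − [1,7] + [1,6].
As a 24×16 matrix over Z this has rank 15, with invariant factors (1,1,1,1,1,1,1,1,1,1,1,1,1,1,1).

Reading off H_k = ker ∂_k / im ∂_{k+1}:

  H_0: rank C_0 − rank ∂_1 = 8 − 7 = 1, and the invariant factors of ∂_1 are all 1, so H_0 ≅ Z.
  H_1: rank ker ∂_1 − rank ∂_2 = (24 − 7) − 15 = 2, and the invariant factors of ∂_2 are all 1, so H_1 ≅ Z^2.
  H_2: rank ker ∂_2 − rank ∂_3 = (16 − 15) − 0 = 1, and there is no ∂_3, so H_2 ≅ Z.

As a check, the Euler characteristic is 8 − 24 + 16 = 0, which agrees with 1 − 2 + 1 = 0.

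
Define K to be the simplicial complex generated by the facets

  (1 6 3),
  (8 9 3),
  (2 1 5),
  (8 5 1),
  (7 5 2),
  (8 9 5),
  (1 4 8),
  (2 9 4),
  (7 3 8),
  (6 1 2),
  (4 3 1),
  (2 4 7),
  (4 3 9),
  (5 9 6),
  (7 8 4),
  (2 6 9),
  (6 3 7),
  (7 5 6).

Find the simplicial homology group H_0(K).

H_0 ≅ Z.

Take the total order 1 < 2 < 3 < 4 < 5 < 6 < 7 < 8 < 9 on the vertex set. Then K (dimension 2) consists of the simplices:

  0-simplices (9): [1], [2], [3], [4], [5], [6], [7], [8], [9]
  1-simplices (27): (27 of them)
  2-simplices (18): [1,2,5], [1,2,6], [1,3,4], [1,3,6], [1,4,8], [1,5,8], [2,4,7], [2,4,9], [2,5,7], [2,6,9], [3,4,9], [3,6,7], [3,7,8], [3,8,9], [4,7,8], [5,6,7], [5,6,9], [5,8,9]

Hence C_0 ≅ Z^9, C_1 ≅ Z^27, C_2 ≅ Z^18.

Boundary ∂_1: C_1 → C_0 maps an edge to its endpoints' difference, ∂[p,q] = q − p.
As a 9×27 matrix over Z this has rank 8, with invariant factors (1,1,1,1,1,1,1,1).

∂_2: C_2 → C_1 acts by ∂[p,q,r] = [q,r] − [p,r] + [p,q]. For instance
  ∂[2,4,9] = [4,9] − [2,9] + [2,4],
  ∂[2,4,7] = [4,7] − [2,7] + [2,4].
The resulting 27×18 matrix has rank 18, and its Smith normal form has invariant factors (1,1,1,1,1,1,1,1,1,1,1,1,1,1,1,1,1,2).

Reading off H_k = ker ∂_k / im ∂_{k+1}:

  H_0: rank C_0 − rank ∂_1 = 9 − 8 = 1, and the invariant factors of ∂_1 are all 1, so H_0 ≅ Z.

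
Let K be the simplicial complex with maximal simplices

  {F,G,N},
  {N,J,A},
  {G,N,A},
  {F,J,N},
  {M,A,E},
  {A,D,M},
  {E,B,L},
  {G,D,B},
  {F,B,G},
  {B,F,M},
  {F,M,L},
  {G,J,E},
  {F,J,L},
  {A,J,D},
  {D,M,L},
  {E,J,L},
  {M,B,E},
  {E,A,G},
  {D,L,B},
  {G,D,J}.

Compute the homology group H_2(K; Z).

K has 10 vertices, 30 edges, 20 triangles.
rank ∂_2 = 20, rank ∂_3 = 0 ⇒ b_2 = 20 − 20 − 0 = 0. So H_2 ≅ 0.

H_2 = 0.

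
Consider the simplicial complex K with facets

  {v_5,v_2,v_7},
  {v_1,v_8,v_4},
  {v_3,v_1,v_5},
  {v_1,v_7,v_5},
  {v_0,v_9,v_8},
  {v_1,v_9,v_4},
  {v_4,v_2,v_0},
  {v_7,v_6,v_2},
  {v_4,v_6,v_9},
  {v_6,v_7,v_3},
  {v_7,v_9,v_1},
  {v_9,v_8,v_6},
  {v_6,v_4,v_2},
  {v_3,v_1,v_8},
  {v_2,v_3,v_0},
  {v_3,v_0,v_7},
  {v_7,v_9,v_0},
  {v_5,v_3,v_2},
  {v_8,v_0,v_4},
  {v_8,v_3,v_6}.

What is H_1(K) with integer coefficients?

H_1 ≅ Z ⊕ Z/2.

Take the total order v_0 < v_1 < v_2 < v_3 < v_4 < v_5 < v_6 < v_7 < v_8 < v_9 on the vertex set. Then K (dimension 2) consists of the simplices:

  0-simplices (10): [v_0], [v_1], [v_2], [v_3], [v_4], [v_5], [v_6], [v_7], [v_8], [v_9]
  1-simplices (30): (30 of them)
  2-simplices (20): (20 of them)

so the chain groups are C_0 ≅ Z^10, C_1 ≅ Z^30, C_2 ≅ Z^20.

∂_1: C_1 → C_0 is given by ∂[p,q] = [q] − [p].
This gives a 10×30 integer matrix of rank 9; reducing to Smith normal form yields diagonal entries (1,1,1,1,1,1,1,1,1).

∂_2: C_2 → C_1 sends each 2-simplex [p,q,r] to [q,r] − [p,r] + [p,q]. For instance
  ∂[v_0,v_4,v_8] = [v_4,v_8] − [v_0,v_8] + [v_0,v_4],
  ∂[v_1,v_4,v_8] = [v_4,v_8] − [v_1,v_8] + [v_1,v_4].
As a 30×20 matrix over Z this has rank 20, with invariant factors (1,1,1,1,1,1,1,1,1,1,1,1,1,1,1,1,1,1,1,2).

Reading off H_k = ker ∂_k / im ∂_{k+1}:

  H_1: rank ker ∂_1 − rank ∂_2 = (30 − 9) − 20 = 1, and ∂_2 has invariant factor 2 > 1, so H_1 = Z ⊕ Z/2.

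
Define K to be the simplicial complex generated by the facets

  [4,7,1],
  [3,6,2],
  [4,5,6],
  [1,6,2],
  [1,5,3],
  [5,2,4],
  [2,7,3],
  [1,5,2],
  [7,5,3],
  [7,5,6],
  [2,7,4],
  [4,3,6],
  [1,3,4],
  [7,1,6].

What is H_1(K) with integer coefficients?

H_1 = Z^2.

K has 7 vertices, 21 edges, 14 triangles.
rank ∂_1 = 6, rank ∂_2 = 13 ⇒ b_1 = 21 − 6 − 13 = 2; all invariant factors of ∂_2 are 1 so no torsion. So H_1 = Z^2.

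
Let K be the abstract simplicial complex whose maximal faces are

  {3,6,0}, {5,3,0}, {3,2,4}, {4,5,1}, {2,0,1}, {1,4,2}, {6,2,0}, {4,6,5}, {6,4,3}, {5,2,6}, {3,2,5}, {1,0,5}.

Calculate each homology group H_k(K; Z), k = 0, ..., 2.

We work with the vertex ordering 0 < 1 < 2 < 3 < 4 < 5 < 6. The simplices of K, each written with vertices in increasing order, are:

  0-simplices (7): [0], [1], [2], [3], [4], [5], [6]
  1-simplices (18): [0,1], [0,2], [0,3], [0,5], [0,6], [1,2], [1,4], [1,5], [2,3], [2,4], [2,5], [2,6], [3,4], [3,5], [3,6], [4,5], [4,6], [5,6]
  2-simplices (12): [0,1,2], [0,1,5], [0,2,6], [0,3,5], [0,3,6], [1,2,4], [1,4,5], [2,3,4], [2,3,5], [2,5,6], [3,4,6], [4,5,6]

giving chain groups C_0 ≅ Z^7, C_1 ≅ Z^18, C_2 ≅ Z^12.

The boundary map ∂_1: C_1 → C_0 maps an edge to its endpoints' difference, ∂[p,q] = q − p.
The 7×18 boundary matrix has rank 6 and Smith normal form diag(1,1,1,1,1,1).

∂_2: C_2 → C_1 maps a triangle to the signed sum of its edges. For instance
  ∂[1,4,5] = [4,5] − [1,5] + [1,4],
  ∂[2,5,6] = [5,6] − [2,6] + [2,5].
This gives a 18×12 integer matrix of rank 12; reducing to Smith normal form yields diagonal entries (1,1,1,1,1,1,1,1,1,1,1,2).

From H_k ≅ ker(∂_k) / im(∂_{k+1}) we obtain:

  H_0: rank C_0 − rank ∂_1 = 7 − 6 = 1, and the invariant factors of ∂_1 are all 1, so H_0 = Z.
  H_1: rank ker ∂_1 − rank ∂_2 = (18 − 6) − 12 = 0, and ∂_2 has invariant factor 2 > 1, so H_1 = Z/2.
  H_2: rank ker ∂_2 − rank ∂_3 = (12 − 12) − 0 = 0, and there is no ∂_3, so H_2 = 0.

As a check, the Euler characteristic is 7 − 18 + 12 = 1, which agrees with 1 − 0 + 0 = 1.

H_0 ≅ Z,  H_1 ≅ Z/2,  H_2 = 0.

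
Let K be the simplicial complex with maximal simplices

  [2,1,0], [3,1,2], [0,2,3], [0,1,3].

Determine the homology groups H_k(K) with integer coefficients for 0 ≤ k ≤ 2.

Fix the vertex order 0 < 1 < 2 < 3 and write every simplex with vertices in increasing order. Then dim K = 2 and the simplices of K are:

  0-simplices (4): [0], [1], [2], [3]
  1-simplices (6): [0,1], [0,2], [0,3], [1,2], [1,3], [2,3]
  2-simplices (4): [0,1,2], [0,1,3], [0,2,3], [1,2,3]

so the chain groups are C_0 ≅ Z^4, C_1 ≅ Z^6, C_2 ≅ Z^4.

∂_1: C_1 → C_0 is given by ∂[p,q] = [q] − [p]. For instance
  ∂[0,1] = [1] − [0].
As a 4×6 matrix over Z this has rank 3, with invariant factors (1,1,1).

The boundary map ∂_2: C_2 → C_1 sends each 2-simplex [p,q,r] to [q,r] − [p,r] + [p,q]. For instance
  ∂[0,2,3] = [2,3] − [0,3] + [0,2],
  ∂[0,1,3] = [1,3] − [0,3] + [0,1].
This gives a 6×4 integer matrix of rank 3; reducing to Smith normal form yields diagonal entries (1,1,1).

Computing H_k = (kernel of ∂_k) / (image of ∂_{k+1}):

  H_0: rank C_0 − rank ∂_1 = 4 − 3 = 1, and the invariant factors of ∂_1 are all 1, so H_0 = Z.
  H_1: rank ker ∂_1 − rank ∂_2 = (6 − 3) − 3 = 0, and the invariant factors of ∂_2 are all 1, so H_1 = 0.
  H_2: rank ker ∂_2 − rank ∂_3 = (4 − 3) − 0 = 1, and there is no ∂_3, so H_2 = Z.

(K is a triangulation of the 2-sphere S^2.)

H_0 ≅ Z,  H_1 = 0,  H_2 ≅ Z.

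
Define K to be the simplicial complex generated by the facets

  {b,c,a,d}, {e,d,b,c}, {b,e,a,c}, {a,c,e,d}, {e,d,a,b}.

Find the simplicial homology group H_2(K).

H_2 = 0.

Order the vertices as a < b < c < d < e. Listing each simplex with vertices in this order, K has dimension 3 with simplices:

  0-simplices (5): a, b, c, d, e
  1-simplices (10): ab, ac, ad, ae, bc, bd, be, cd, ce, de
  2-simplices (10): abc, abd, abe, acd, ace, ade, bcd, bce, bde, cde
  3-simplices (5): abcd, abce, abde, acde, bcde

so the chain groups are C_0 ≅ Z^5, C_1 ≅ Z^10, C_2 ≅ Z^10, C_3 ≅ Z^5.

The boundary map ∂_1: C_1 → C_0 sends each edge [p,q] (with p < q) to q − p. For instance
  ∂de = e − d.
As a 5×10 matrix over Z this has rank 4, with invariant factors (1,1,1,1).

∂_2: C_2 → C_1 sends each 2-simplex [p,q,r] to [q,r] − [p,r] + [p,q]. For instance
  ∂abe = be − ae + ab,
  ∂bde = de − be + bd.
This gives a 10×10 integer matrix of rank 6; reducing to Smith normal form yields diagonal entries (1,1,1,1,1,1).

∂_3: C_3 → C_2 sends each 3-simplex σ to the alternating sum Σ_i (−1)^i (σ with its i-th vertex removed). For instance
  ∂bcde = cde − bde + bce − bcd,
  ∂abce = bce − ace + abe − abc.
This gives a 10×5 integer matrix of rank 4; reducing to Smith normal form yields diagonal entries (1,1,1,1).

Now H_k = ker ∂_k / im ∂_{k+1}, so:

  H_2: rank ker ∂_2 − rank ∂_3 = (10 − 6) − 4 = 0, and the invariant factors of ∂_3 are all 1, so H_2 ≅ 0.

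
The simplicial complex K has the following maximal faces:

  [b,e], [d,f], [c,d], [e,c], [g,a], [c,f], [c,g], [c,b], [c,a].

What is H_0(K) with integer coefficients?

H_0 = Z.

Order the vertices as a < b < c < d < e < f < g. Listing each simplex with vertices in this order, K has dimension 1 with simplices:

  0-simplices (7): a, b, c, d, e, f, g
  1-simplices (9): ac, ag, bc, be, cd, ce, cf, cg, df

Hence C_0 ≅ Z^7, C_1 ≅ Z^9.

∂_1: C_1 → C_0 maps an edge to its endpoints' difference, ∂[p,q] = q − p.
This gives a 7×9 integer matrix of rank 6; reducing to Smith normal form yields diagonal entries (1,1,1,1,1,1).

Reading off H_k = ker ∂_k / im ∂_{k+1}:

  H_0: rank C_0 − rank ∂_1 = 7 − 6 = 1, and the invariant factors of ∂_1 are all 1, so H_0 ≅ Z.

(K is a triangulation of a wedge of 3 circles.)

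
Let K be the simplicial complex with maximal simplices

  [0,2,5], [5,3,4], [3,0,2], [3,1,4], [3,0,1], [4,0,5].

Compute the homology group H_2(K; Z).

Fix the vertex order 0 < 1 < 2 < 3 < 4 < 5 and write every simplex with vertices in increasing order. Then dim K = 2 and the simplices of K are:

  0-simplices (6): [0], [1], [2], [3], [4], [5]
  1-simplices (12): [0,1], [0,2], [0,3], [0,4], [0,5], [1,3], [1,4], [2,3], [2,5], [3,4], [3,5], [4,5]
  2-simplices (6): [0,1,3], [0,2,3], [0,2,5], [0,4,5], [1,3,4], [3,4,5]

so the chain groups are C_0 ≅ Z^6, C_1 ≅ Z^12, C_2 ≅ Z^6.

The boundary map ∂_1: C_1 → C_0 maps an edge to its endpoints' difference, ∂[p,q] = q − p. For instance
  ∂[0,5] = [5] − [0].
As a 6×12 matrix over Z this has rank 5, with invariant factors (1,1,1,1,1).

The boundary map ∂_2: C_2 → C_1 acts by ∂[p,q,r] = [q,r] − [p,r] + [p,q]. For instance
  ∂[0,2,3] = [2,3] − [0,3] + [0,2],
  ∂[1,3,4] = [3,4] − [1,4] + [1,3].
The resulting 12×6 matrix has rank 6, and its Smith normal form has invariant factors (1,1,1,1,1,1).

Reading off H_k = ker ∂_k / im ∂_{k+1}:

  H_2: rank ker ∂_2 − rank ∂_3 = (6 − 6) − 0 = 0, and there is no ∂_3, so H_2 = 0.

(K is a triangulation of the cylinder S^1 x I.)

H_2 ≅ 0.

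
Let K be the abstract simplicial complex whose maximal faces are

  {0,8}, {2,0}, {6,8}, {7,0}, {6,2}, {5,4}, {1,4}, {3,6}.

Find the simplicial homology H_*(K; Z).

H_0 ≅ Z^2,  H_1 ≅ Z.

Fix the vertex order 0 < 1 < 2 < 3 < 4 < 5 < 6 < 7 < 8 and write every simplex with vertices in increasing order. Then dim K = 1 and the simplices of K are:

  0-simplices (9): [0], [1], [2], [3], [4], [5], [6], [7], [8]
  1-simplices (8): [0,2], [0,7], [0,8], [1,4], [2,6], [3,6], [4,5], [6,8]

giving chain groups C_0 ≅ Z^9, C_1 ≅ Z^8.

∂_1: C_1 → C_0 is given by ∂[p,q] = [q] − [p].
This gives a 9×8 integer matrix of rank 7; reducing to Smith normal form yields diagonal entries (1,1,1,1,1,1,1).

Computing H_k = (kernel of ∂_k) / (image of ∂_{k+1}):

  H_0: rank C_0 − rank ∂_1 = 9 − 7 = 2, and the invariant factors of ∂_1 are all 1, so H_0 ≅ Z^2.
  H_1: rank ker ∂_1 − rank ∂_2 = (8 − 7) − 0 = 1, and there is no ∂_2, so H_1 ≅ Z.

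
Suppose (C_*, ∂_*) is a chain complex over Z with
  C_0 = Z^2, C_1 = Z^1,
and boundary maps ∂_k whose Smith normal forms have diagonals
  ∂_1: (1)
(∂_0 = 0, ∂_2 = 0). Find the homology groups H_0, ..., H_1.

H_0 = Z,  H_1 = 0.

H_0: b_0 = 2 − 0 − 1 = 1; torsion from ∂_1 factors > 1: none. So H_0 = Z.
H_1: b_1 = 1 − 1 − 0 = 0; torsion from ∂_2 factors > 1: none. So H_1 = 0.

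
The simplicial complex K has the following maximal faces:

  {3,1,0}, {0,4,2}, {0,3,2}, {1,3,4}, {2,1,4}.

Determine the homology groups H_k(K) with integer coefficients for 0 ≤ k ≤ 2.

H_0 ≅ Z,  H_1 ≅ Z,  H_2 = 0.

Take the total order 0 < 1 < 2 < 3 < 4 on the vertex set. Then K (dimension 2) consists of the simplices:

  0-simplices (5): [0], [1], [2], [3], [4]
  1-simplices (10): [0,1], [0,2], [0,3], [0,4], [1,2], [1,3], [1,4], [2,3], [2,4], [3,4]
  2-simplices (5): [0,1,3], [0,2,3], [0,2,4], [1,2,4], [1,3,4]

so the chain groups are C_0 ≅ Z^5, C_1 ≅ Z^10, C_2 ≅ Z^5.

∂_1: C_1 → C_0 sends each edge [p,q] (with p < q) to q − p.
The 5×10 boundary matrix has rank 4 and Smith normal form diag(1,1,1,1).

∂_2: C_2 → C_1 sends each 2-simplex [p,q,r] to [q,r] − [p,r] + [p,q]. For instance
  ∂[0,1,3] = [1,3] − [0,3] + [0,1],
  ∂[0,2,3] = [2,3] − [0,3] + [0,2].
The 10×5 boundary matrix has rank 5 and Smith normal form diag(1,1,1,1,1).

From H_k ≅ ker(∂_k) / im(∂_{k+1}) we obtain:

  H_0: rank C_0 − rank ∂_1 = 5 − 4 = 1, and the invariant factors of ∂_1 are all 1, so H_0 = Z.
  H_1: rank ker ∂_1 − rank ∂_2 = (10 − 4) − 5 = 1, and the invariant factors of ∂_2 are all 1, so H_1 = Z.
  H_2: rank ker ∂_2 − rank ∂_3 = (5 − 5) − 0 = 0, and there is no ∂_3, so H_2 = 0.

(K is a triangulation of the Möbius band.)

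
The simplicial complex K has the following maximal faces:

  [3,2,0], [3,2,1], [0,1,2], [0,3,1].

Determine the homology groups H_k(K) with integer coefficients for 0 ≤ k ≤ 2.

We work with the vertex ordering 0 < 1 < 2 < 3. The simplices of K, each written with vertices in increasing order, are:

  0-simplices (4): [0], [1], [2], [3]
  1-simplices (6): [0,1], [0,2], [0,3], [1,2], [1,3], [2,3]
  2-simplices (4): [0,1,2], [0,1,3], [0,2,3], [1,2,3]

so the chain groups are C_0 ≅ Z^4, C_1 ≅ Z^6, C_2 ≅ Z^4.

Boundary ∂_1: C_1 → C_0 sends each edge [p,q] (with p < q) to q − p.
The 4×6 boundary matrix has rank 3 and Smith normal form diag(1,1,1).

The boundary map ∂_2: C_2 → C_1 acts by ∂[p,q,r] = [q,r] − [p,r] + [p,q]. For instance
  ∂[0,1,3] = [1,3] − [0,3] + [0,1],
  ∂[1,2,3] = [2,3] − [1,3] + [1,2].
This gives a 6×4 integer matrix of rank 3; reducing to Smith normal form yields diagonal entries (1,1,1).

Now H_k = ker ∂_k / im ∂_{k+1}, so:

  H_0: rank C_0 − rank ∂_1 = 4 − 3 = 1, and the invariant factors of ∂_1 are all 1, so H_0 = Z.
  H_1: rank ker ∂_1 − rank ∂_2 = (6 − 3) − 3 = 0, and the invariant factors of ∂_2 are all 1, so H_1 = 0.
  H_2: rank ker ∂_2 − rank ∂_3 = (4 − 3) − 0 = 1, and there is no ∂_3, so H_2 = Z.

(K is a triangulation of the 2-sphere S^2.)

H_0 = Z,  H_1 = 0,  H_2 = Z.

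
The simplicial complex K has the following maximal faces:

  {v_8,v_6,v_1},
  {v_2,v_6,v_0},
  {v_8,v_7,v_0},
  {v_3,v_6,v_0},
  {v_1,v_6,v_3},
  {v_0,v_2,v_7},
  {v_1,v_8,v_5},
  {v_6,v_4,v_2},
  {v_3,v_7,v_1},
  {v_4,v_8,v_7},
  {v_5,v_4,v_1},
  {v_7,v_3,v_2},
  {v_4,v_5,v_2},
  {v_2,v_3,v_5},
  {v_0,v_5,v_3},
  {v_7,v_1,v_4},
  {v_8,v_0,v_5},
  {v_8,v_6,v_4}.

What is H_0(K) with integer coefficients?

H_0 ≅ Z.

K has 9 vertices, 27 edges, 18 triangles.
rank ∂_0 = 0, rank ∂_1 = 8 ⇒ b_0 = 9 − 0 − 8 = 1; all invariant factors of ∂_1 are 1 so no torsion. So H_0 ≅ Z.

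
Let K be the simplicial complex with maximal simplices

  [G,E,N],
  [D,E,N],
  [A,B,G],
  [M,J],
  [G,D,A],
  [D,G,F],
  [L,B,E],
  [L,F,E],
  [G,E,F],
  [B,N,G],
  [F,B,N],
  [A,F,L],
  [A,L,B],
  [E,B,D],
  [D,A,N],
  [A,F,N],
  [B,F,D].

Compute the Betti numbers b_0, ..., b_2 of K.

Take the total order A < B < D < E < F < G < J < L < M < N on the vertex set. Then K (dimension 2) consists of the simplices:

  0-simplices (10): A, B, D, E, F, G, J, L, M, N
  1-simplices (25): AB, AD, AF, AG, AL, AN, BD, BE, BF, BG, BL, BN, DE, DF, DG, DN, EF, EG, EL, EN, FG, FL, FN, GN, JM
  2-simplices (16): ABG, ABL, ADG, ADN, AFL, AFN, BDE, BDF, BEL, BFN, BGN, DEN, DFG, EFG, EFL, EGN

giving chain groups C_0 ≅ Z^10, C_1 ≅ Z^25, C_2 ≅ Z^16.

∂_1: C_1 → C_0 is given by ∂[p,q] = [q] − [p].
The resulting 10×25 matrix has rank 8, and its Smith normal form has invariant factors (1,1,1,1,1,1,1,1).

∂_2: C_2 → C_1 acts by ∂[p,q,r] = [q,r] − [p,r] + [p,q]. For instance
  ∂ABG = BG − AG + AB,
  ∂ADN = DN − AN + AD.
The resulting 25×16 matrix has rank 15, and its Smith normal form has invariant factors (1,1,1,1,1,1,1,1,1,1,1,1,1,1,1).

Now H_k = ker ∂_k / im ∂_{k+1}, so:

  H_0: rank C_0 − rank ∂_1 = 10 − 8 = 2, and the invariant factors of ∂_1 are all 1, so H_0 ≅ Z^2.
  H_1: rank ker ∂_1 − rank ∂_2 = (25 − 8) − 15 = 2, and the invariant factors of ∂_2 are all 1, so H_1 ≅ Z^2.
  H_2: rank ker ∂_2 − rank ∂_3 = (16 − 15) − 0 = 1, and there is no ∂_3, so H_2 ≅ Z.

Hence the Betti numbers are b_0 = 2, b_1 = 2, b_2 = 1.

b_0 = 2, b_1 = 2, b_2 = 1.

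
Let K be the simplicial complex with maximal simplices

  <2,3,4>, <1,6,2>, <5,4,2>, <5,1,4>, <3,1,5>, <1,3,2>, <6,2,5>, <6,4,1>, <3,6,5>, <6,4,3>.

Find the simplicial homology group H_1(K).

We work with the vertex ordering 1 < 2 < 3 < 4 < 5 < 6. The simplices of K, each written with vertices in increasing order, are:

  0-simplices (6): [1], [2], [3], [4], [5], [6]
  1-simplices (15): [1,2], [1,3], [1,4], [1,5], [1,6], [2,3], [2,4], [2,5], [2,6], [3,4], [3,5], [3,6], [4,5], [4,6], [5,6]
  2-simplices (10): [1,2,3], [1,2,6], [1,3,5], [1,4,5], [1,4,6], [2,3,4], [2,4,5], [2,5,6], [3,4,6], [3,5,6]

giving chain groups C_0 ≅ Z^6, C_1 ≅ Z^15, C_2 ≅ Z^10.

Boundary ∂_1: C_1 → C_0 maps an edge to its endpoints' difference, ∂[p,q] = q − p.
The 6×15 boundary matrix has rank 5 and Smith normal form diag(1,1,1,1,1).

Boundary ∂_2: C_2 → C_1 acts by ∂[p,q,r] = [q,r] − [p,r] + [p,q]. For instance
  ∂[1,2,6] = [2,6] − [1,6] + [1,2],
  ∂[1,4,6] = [4,6] − [1,6] + [1,4].
This gives a 15×10 integer matrix of rank 10; reducing to Smith normal form yields diagonal entries (1,1,1,1,1,1,1,1,1,2).

From H_k ≅ ker(∂_k) / im(∂_{k+1}) we obtain:

  H_1: rank ker ∂_1 − rank ∂_2 = (15 − 5) − 10 = 0, and ∂_2 has invariant factor 2 > 1, so H_1 ≅ Z/2.

(K is a triangulation of the real projective plane RP^2.)

H_1 ≅ Z/2.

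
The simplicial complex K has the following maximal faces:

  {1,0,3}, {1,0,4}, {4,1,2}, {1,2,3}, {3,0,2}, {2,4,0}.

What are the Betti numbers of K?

b_0 = 1, b_1 = 0, b_2 = 1.

We work with the vertex ordering 0 < 1 < 2 < 3 < 4. The simplices of K, each written with vertices in increasing order, are:

  0-simplices (5): [0], [1], [2], [3], [4]
  1-simplices (9): [0,1], [0,2], [0,3], [0,4], [1,2], [1,3], [1,4], [2,3], [2,4]
  2-simplices (6): [0,1,3], [0,1,4], [0,2,3], [0,2,4], [1,2,3], [1,2,4]

Hence C_0 ≅ Z^5, C_1 ≅ Z^9, C_2 ≅ Z^6.

Boundary ∂_1: C_1 → C_0 is given by ∂[p,q] = [q] − [p]. For instance
  ∂[0,3] = [3] − [0].
This gives a 5×9 integer matrix of rank 4; reducing to Smith normal form yields diagonal entries (1,1,1,1).

Boundary ∂_2: C_2 → C_1 sends each 2-simplex [p,q,r] to [q,r] − [p,r] + [p,q]. For instance
  ∂[0,2,4] = [2,4] − [0,4] + [0,2],
  ∂[1,2,4] = [2,4] − [1,4] + [1,2].
This gives a 9×6 integer matrix of rank 5; reducing to Smith normal form yields diagonal entries (1,1,1,1,1).

Reading off H_k = ker ∂_k / im ∂_{k+1}:

  H_0: rank C_0 − rank ∂_1 = 5 − 4 = 1, and the invariant factors of ∂_1 are all 1, so H_0 ≅ Z.
  H_1: rank ker ∂_1 − rank ∂_2 = (9 − 4) − 5 = 0, and the invariant factors of ∂_2 are all 1, so H_1 ≅ 0.
  H_2: rank ker ∂_2 − rank ∂_3 = (6 − 5) − 0 = 1, and there is no ∂_3, so H_2 ≅ Z.

As a check, the Euler characteristic is 5 − 9 + 6 = 2, which agrees with 1 − 0 + 1 = 2.

Hence the Betti numbers are b_0 = 1, b_1 = 0, b_2 = 1.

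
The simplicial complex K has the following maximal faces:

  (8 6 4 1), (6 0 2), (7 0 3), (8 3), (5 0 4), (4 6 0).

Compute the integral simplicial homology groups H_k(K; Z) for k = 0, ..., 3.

Take the total order 0 < 1 < 2 < 3 < 4 < 5 < 6 < 7 < 8 on the vertex set. Then K (dimension 3) consists of the simplices:

  0-simplices (9): [0], [1], [2], [3], [4], [5], [6], [7], [8]
  1-simplices (16): [0,2], [0,3], [0,4], [0,5], [0,6], [0,7], [1,4], [1,6], [1,8], [2,6], [3,7], [3,8], [4,5], [4,6], [4,8], [6,8]
  2-simplices (8): [0,2,6], [0,3,7], [0,4,5], [0,4,6], [1,4,6], [1,4,8], [1,6,8], [4,6,8]
  3-simplices (1): [1,4,6,8]

so the chain groups are C_0 ≅ Z^9, C_1 ≅ Z^16, C_2 ≅ Z^8, C_3 ≅ Z^1.

Boundary ∂_1: C_1 → C_0 is given by ∂[p,q] = [q] − [p]. For instance
  ∂[0,6] = [6] − [0].
The resulting 9×16 matrix has rank 8, and its Smith normal form has invariant factors (1,1,1,1,1,1,1,1).

∂_2: C_2 → C_1 acts by ∂[p,q,r] = [q,r] − [p,r] + [p,q]. For instance
  ∂[0,3,7] = [3,7] − [0,7] + [0,3],
  ∂[0,4,6] = [4,6] − [0,6] + [0,4].
The resulting 16×8 matrix has rank 7, and its Smith normal form has invariant factors (1,1,1,1,1,1,1).

∂_3: C_3 → C_2 sends each 3-simplex σ to the alternating sum Σ_i (−1)^i (σ with its i-th vertex removed). For instance
  ∂[1,4,6,8] = [4,6,8] − [1,6,8] + [1,4,8] − [1,4,6].
The resulting 8×1 matrix has rank 1, and its Smith normal form has invariant factors (1).

Now H_k = ker ∂_k / im ∂_{k+1}, so:

  H_0: rank C_0 − rank ∂_1 = 9 − 8 = 1, and the invariant factors of ∂_1 are all 1, so H_0 ≅ Z.
  H_1: rank ker ∂_1 − rank ∂_2 = (16 − 8) − 7 = 1, and the invariant factors of ∂_2 are all 1, so H_1 ≅ Z.
  H_2: rank ker ∂_2 − rank ∂_3 = (8 − 7) − 1 = 0, and the invariant factors of ∂_3 are all 1, so H_2 ≅ 0.
  H_3: rank ker ∂_3 − rank ∂_4 = (1 − 1) − 0 = 0, and there is no ∂_4, so H_3 ≅ 0.

As a check, the Euler characteristic is 9 − 16 + 8 − 1 = 0, which agrees with 1 − 1 + 0 − 0 = 0.

H_0 ≅ Z,  H_1 ≅ Z,  H_2 = 0,  H_3 = 0.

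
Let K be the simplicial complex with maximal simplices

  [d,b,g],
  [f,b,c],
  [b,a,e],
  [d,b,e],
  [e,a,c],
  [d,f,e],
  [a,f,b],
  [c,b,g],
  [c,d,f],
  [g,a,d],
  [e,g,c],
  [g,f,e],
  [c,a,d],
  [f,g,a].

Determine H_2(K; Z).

H_2 ≅ Z.

Fix the vertex order a < b < c < d < e < f < g and write every simplex with vertices in increasing order. Then dim K = 2 and the simplices of K are:

  0-simplices (7): a, b, c, d, e, f, g
  1-simplices (21): ab, ac, ad, ae, af, ag, bc, bd, be, bf, bg, cd, ce, cf, cg, de, df, dg, ef, eg, fg
  2-simplices (14): abe, abf, acd, ace, adg, afg, bcf, bcg, bde, bdg, cdf, ceg, def, efg

giving chain groups C_0 ≅ Z^7, C_1 ≅ Z^21, C_2 ≅ Z^14.

The boundary map ∂_1: C_1 → C_0 is given by ∂[p,q] = [q] − [p]. For instance
  ∂bf = f − b.
The 7×21 boundary matrix has rank 6 and Smith normal form diag(1,1,1,1,1,1).

Boundary ∂_2: C_2 → C_1 maps a triangle to the signed sum of its edges. For instance
  ∂bcg = cg − bg + bc,
  ∂cdf = df − cf + cd.
The 21×14 boundary matrix has rank 13 and Smith normal form diag(1,1,1,1,1,1,1,1,1,1,1,1,1).

Now H_k = ker ∂_k / im ∂_{k+1}, so:

  H_2: rank ker ∂_2 − rank ∂_3 = (14 − 13) − 0 = 1, and there is no ∂_3, so H_2 ≅ Z.

(K is a triangulation of the torus T^2.)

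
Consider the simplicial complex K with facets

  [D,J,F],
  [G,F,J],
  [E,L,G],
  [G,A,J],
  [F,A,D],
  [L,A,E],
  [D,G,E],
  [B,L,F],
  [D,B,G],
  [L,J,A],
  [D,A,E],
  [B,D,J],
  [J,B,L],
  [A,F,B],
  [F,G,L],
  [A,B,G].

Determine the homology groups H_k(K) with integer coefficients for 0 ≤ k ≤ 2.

H_0 ≅ Z,  H_1 ≅ Z^2,  H_2 ≅ Z.

Take the total order A < B < D < E < F < G < J < L on the vertex set. Then K (dimension 2) consists of the simplices:

  0-simplices (8): A, B, D, E, F, G, J, L
  1-simplices (24): AB, AD, AE, AF, AG, AJ, AL, BD, BF, BG, BJ, BL, DE, DF, DG, DJ, EG, EL, FG, FJ, FL, GJ, GL, JL
  2-simplices (16): ABF, ABG, ADE, ADF, AEL, AGJ, AJL, BDG, BDJ, BFL, BJL, DEG, DFJ, EGL, FGJ, FGL

Hence C_0 ≅ Z^8, C_1 ≅ Z^24, C_2 ≅ Z^16.

Boundary ∂_1: C_1 → C_0 sends each edge [p,q] (with p < q) to q − p.
The 8×24 boundary matrix has rank 7 and Smith normal form diag(1,1,1,1,1,1,1).

Boundary ∂_2: C_2 → C_1 acts by ∂[p,q,r] = [q,r] − [p,r] + [p,q]. For instance
  ∂DFJ = FJ − DJ + DF,
  ∂ABF = BF − AF + AB.
The 24×16 boundary matrix has rank 15 and Smith normal form diag(1,1,1,1,1,1,1,1,1,1,1,1,1,1,1).

From H_k ≅ ker(∂_k) / im(∂_{k+1}) we obtain:

  H_0: rank C_0 − rank ∂_1 = 8 − 7 = 1, and the invariant factors of ∂_1 are all 1, so H_0 = Z.
  H_1: rank ker ∂_1 − rank ∂_2 = (24 − 7) − 15 = 2, and the invariant factors of ∂_2 are all 1, so H_1 = Z^2.
  H_2: rank ker ∂_2 − rank ∂_3 = (16 − 15) − 0 = 1, and there is no ∂_3, so H_2 = Z.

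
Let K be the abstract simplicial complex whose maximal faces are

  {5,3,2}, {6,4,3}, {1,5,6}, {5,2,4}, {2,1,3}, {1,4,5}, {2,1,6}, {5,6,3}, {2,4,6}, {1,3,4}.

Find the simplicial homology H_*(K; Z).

We work with the vertex ordering 1 < 2 < 3 < 4 < 5 < 6. The simplices of K, each written with vertices in increasing order, are:

  0-simplices (6): [1], [2], [3], [4], [5], [6]
  1-simplices (15): [1,2], [1,3], [1,4], [1,5], [1,6], [2,3], [2,4], [2,5], [2,6], [3,4], [3,5], [3,6], [4,5], [4,6], [5,6]
  2-simplices (10): [1,2,3], [1,2,6], [1,3,4], [1,4,5], [1,5,6], [2,3,5], [2,4,5], [2,4,6], [3,4,6], [3,5,6]

giving chain groups C_0 ≅ Z^6, C_1 ≅ Z^15, C_2 ≅ Z^10.

The boundary map ∂_1: C_1 → C_0 sends each edge [p,q] (with p < q) to q − p.
This gives a 6×15 integer matrix of rank 5; reducing to Smith normal form yields diagonal entries (1,1,1,1,1).

Boundary ∂_2: C_2 → C_1 acts by ∂[p,q,r] = [q,r] − [p,r] + [p,q]. For instance
  ∂[1,2,6] = [2,6] − [1,6] + [1,2],
  ∂[1,3,4] = [3,4] − [1,4] + [1,3].
As a 15×10 matrix over Z this has rank 10, with invariant factors (1,1,1,1,1,1,1,1,1,2).

Computing H_k = (kernel of ∂_k) / (image of ∂_{k+1}):

  H_0: rank C_0 − rank ∂_1 = 6 − 5 = 1, and the invariant factors of ∂_1 are all 1, so H_0 = Z.
  H_1: rank ker ∂_1 − rank ∂_2 = (15 − 5) − 10 = 0, and ∂_2 has invariant factor 2 > 1, so H_1 = Z/2.
  H_2: rank ker ∂_2 − rank ∂_3 = (10 − 10) − 0 = 0, and there is no ∂_3, so H_2 = 0.

As a check, the Euler characteristic is 6 − 15 + 10 = 1, which agrees with 1 − 0 + 0 = 1.

H_0 ≅ Z,  H_1 ≅ Z/2,  H_2 = 0.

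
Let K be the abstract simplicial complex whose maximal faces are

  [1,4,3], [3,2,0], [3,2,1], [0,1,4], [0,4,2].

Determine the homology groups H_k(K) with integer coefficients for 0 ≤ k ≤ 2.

Order the vertices as 0 < 1 < 2 < 3 < 4. Listing each simplex with vertices in this order, K has dimension 2 with simplices:

  0-simplices (5): [0], [1], [2], [3], [4]
  1-simplices (10): [0,1], [0,2], [0,3], [0,4], [1,2], [1,3], [1,4], [2,3], [2,4], [3,4]
  2-simplices (5): [0,1,4], [0,2,3], [0,2,4], [1,2,3], [1,3,4]

Hence C_0 ≅ Z^5, C_1 ≅ Z^10, C_2 ≅ Z^5.

Boundary ∂_1: C_1 → C_0 sends each edge [p,q] (with p < q) to q − p. For instance
  ∂[1,2] = [2] − [1].
As a 5×10 matrix over Z this has rank 4, with invariant factors (1,1,1,1).

Boundary ∂_2: C_2 → C_1 sends each 2-simplex [p,q,r] to [q,r] − [p,r] + [p,q]. For instance
  ∂[1,3,4] = [3,4] − [1,4] + [1,3],
  ∂[0,1,4] = [1,4] − [0,4] + [0,1].
This gives a 10×5 integer matrix of rank 5; reducing to Smith normal form yields diagonal entries (1,1,1,1,1).

Computing H_k = (kernel of ∂_k) / (image of ∂_{k+1}):

  H_0: rank C_0 − rank ∂_1 = 5 − 4 = 1, and the invariant factors of ∂_1 are all 1, so H_0 ≅ Z.
  H_1: rank ker ∂_1 − rank ∂_2 = (10 − 4) − 5 = 1, and the invariant factors of ∂_2 are all 1, so H_1 ≅ Z.
  H_2: rank ker ∂_2 − rank ∂_3 = (5 − 5) − 0 = 0, and there is no ∂_3, so H_2 ≅ 0.

(K is a triangulation of the Möbius band.)

H_0 ≅ Z,  H_1 ≅ Z,  H_2 = 0.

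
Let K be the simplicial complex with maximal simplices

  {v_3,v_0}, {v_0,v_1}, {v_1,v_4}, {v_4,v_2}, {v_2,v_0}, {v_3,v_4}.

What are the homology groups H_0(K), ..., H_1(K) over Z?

Fix the vertex order v_0 < v_1 < v_2 < v_3 < v_4 and write every simplex with vertices in increasing order. Then dim K = 1 and the simplices of K are:

  0-simplices (5): [v_0], [v_1], [v_2], [v_3], [v_4]
  1-simplices (6): [v_0,v_1], [v_0,v_2], [v_0,v_3], [v_1,v_4], [v_2,v_4], [v_3,v_4]

so the chain groups are C_0 ≅ Z^5, C_1 ≅ Z^6.

Boundary ∂_1: C_1 → C_0 sends each edge [p,q] (with p < q) to q − p. For instance
  ∂[v_1,v_4] = [v_4] − [v_1].
This gives a 5×6 integer matrix of rank 4; reducing to Smith normal form yields diagonal entries (1,1,1,1).

From H_k ≅ ker(∂_k) / im(∂_{k+1}) we obtain:

  H_0: rank C_0 − rank ∂_1 = 5 − 4 = 1, and the invariant factors of ∂_1 are all 1, so H_0 ≅ Z.
  H_1: rank ker ∂_1 − rank ∂_2 = (6 − 4) − 0 = 2, and there is no ∂_2, so H_1 ≅ Z^2.

As a check, the Euler characteristic is 5 − 6 = -1, which agrees with 1 − 2 = -1.

H_0 ≅ Z,  H_1 ≅ Z^2.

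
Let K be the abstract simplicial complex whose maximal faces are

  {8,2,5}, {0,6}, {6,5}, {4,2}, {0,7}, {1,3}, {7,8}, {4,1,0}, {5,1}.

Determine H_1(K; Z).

H_1 = Z^3.

Order the vertices as 0 < 1 < 2 < 3 < 4 < 5 < 6 < 7 < 8. Listing each simplex with vertices in this order, K has dimension 2 with simplices:

  0-simplices (9): [0], [1], [2], [3], [4], [5], [6], [7], [8]
  1-simplices (13): [0,1], [0,4], [0,6], [0,7], [1,3], [1,4], [1,5], [2,4], [2,5], [2,8], [5,6], [5,8], [7,8]
  2-simplices (2): [0,1,4], [2,5,8]

Hence C_0 ≅ Z^9, C_1 ≅ Z^13, C_2 ≅ Z^2.

∂_1: C_1 → C_0 sends each edge [p,q] (with p < q) to q − p.
This gives a 9×13 integer matrix of rank 8; reducing to Smith normal form yields diagonal entries (1,1,1,1,1,1,1,1).

Boundary ∂_2: C_2 → C_1 sends each 2-simplex [p,q,r] to [q,r] − [p,r] + [p,q]. For instance
  ∂[2,5,8] = [5,8] − [2,8] + [2,5],
  ∂[0,1,4] = [1,4] − [0,4] + [0,1].
The 13×2 boundary matrix has rank 2 and Smith normal form diag(1,1).

Now H_k = ker ∂_k / im ∂_{k+1}, so:

  H_1: rank ker ∂_1 − rank ∂_2 = (13 − 8) − 2 = 3, and the invariant factors of ∂_2 are all 1, so H_1 ≅ Z^3.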